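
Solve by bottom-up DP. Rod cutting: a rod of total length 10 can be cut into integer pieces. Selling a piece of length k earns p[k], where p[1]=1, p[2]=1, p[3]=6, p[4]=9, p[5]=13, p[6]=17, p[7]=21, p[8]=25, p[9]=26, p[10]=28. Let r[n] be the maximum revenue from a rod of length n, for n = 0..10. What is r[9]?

26

   n    0    1    2    3    4    5    6    7    8    9   10
r[n]    0    1    2    6    9   13   17   21   25   26   28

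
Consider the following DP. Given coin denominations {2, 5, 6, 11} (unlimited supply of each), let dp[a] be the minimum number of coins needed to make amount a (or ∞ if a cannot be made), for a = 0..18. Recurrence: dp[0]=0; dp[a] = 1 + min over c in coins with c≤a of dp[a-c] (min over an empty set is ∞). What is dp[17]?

2

 a  0  1  2  3  4  5  6  7  8  9 10 11 12 13 14 15 16 17 18
dp  0  -  1  -  2  1  1  2  2  3  2  1  2  2  3  3  2  2  3
(- denotes ∞ / unreachable)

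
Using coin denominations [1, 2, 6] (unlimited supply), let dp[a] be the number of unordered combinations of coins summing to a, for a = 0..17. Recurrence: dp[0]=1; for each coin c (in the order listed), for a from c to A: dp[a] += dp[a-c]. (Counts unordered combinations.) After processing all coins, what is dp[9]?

after  coin     0     1     2     3     4     5     6     7     8     9    10    11    12    13    14    15    16    17
          1     1     1     1     1     1     1     1     1     1     1     1     1     1     1     1     1     1     1
          2     1     1     2     2     3     3     4     4     5     5     6     6     7     7     8     8     9     9
          6     1     1     2     2     3     3     5     5     7     7     9     9    12    12    15    15    18    18

7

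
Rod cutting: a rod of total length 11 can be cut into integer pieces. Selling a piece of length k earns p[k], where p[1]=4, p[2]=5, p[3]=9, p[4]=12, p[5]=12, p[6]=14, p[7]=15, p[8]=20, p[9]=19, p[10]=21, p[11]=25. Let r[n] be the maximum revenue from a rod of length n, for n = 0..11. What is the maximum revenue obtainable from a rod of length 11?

   n    0    1    2    3    4    5    6    7    8    9   10   11
r[n]    0    4    8   12   16   20   24   28   32   36   40   44

44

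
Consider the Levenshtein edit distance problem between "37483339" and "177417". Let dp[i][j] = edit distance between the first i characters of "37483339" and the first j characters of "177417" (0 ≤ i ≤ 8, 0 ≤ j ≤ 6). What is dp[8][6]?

   ''  1  7  7  4  1  7
''  0  1  2  3  4  5  6
 3  1  1  2  3  4  5  6
 7  2  2  1  2  3  4  5
 4  3  3  2  2  2  3  4
 8  4  4  3  3  3  3  4
 3  5  5  4  4  4  4  4
 3  6  6  5  5  5  5  5
 3  7  7  6  6  6  6  6
 9  8  8  7  7  7  7  7

7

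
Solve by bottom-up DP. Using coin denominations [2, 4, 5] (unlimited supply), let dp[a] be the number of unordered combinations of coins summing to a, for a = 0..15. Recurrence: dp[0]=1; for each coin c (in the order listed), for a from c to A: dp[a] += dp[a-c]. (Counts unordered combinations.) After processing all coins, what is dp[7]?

1

after  coin     0     1     2     3     4     5     6     7     8     9    10    11    12    13    14    15
          2     1     0     1     0     1     0     1     0     1     0     1     0     1     0     1     0
          4     1     0     1     0     2     0     2     0     3     0     3     0     4     0     4     0
          5     1     0     1     0     2     1     2     1     3     2     4     2     5     3     6     4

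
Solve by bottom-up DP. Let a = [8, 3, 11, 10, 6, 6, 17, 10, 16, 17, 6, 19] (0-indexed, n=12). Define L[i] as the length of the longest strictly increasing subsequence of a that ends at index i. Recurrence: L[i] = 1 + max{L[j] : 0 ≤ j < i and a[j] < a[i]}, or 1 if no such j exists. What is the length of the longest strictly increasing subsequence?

   i    0    1    2    3    4    5    6    7    8    9   10   11
a[i]    8    3   11   10    6    6   17   10   16   17    6   19
L[i]    1    1    2    2    2    2    3    3    4    5    2    6

6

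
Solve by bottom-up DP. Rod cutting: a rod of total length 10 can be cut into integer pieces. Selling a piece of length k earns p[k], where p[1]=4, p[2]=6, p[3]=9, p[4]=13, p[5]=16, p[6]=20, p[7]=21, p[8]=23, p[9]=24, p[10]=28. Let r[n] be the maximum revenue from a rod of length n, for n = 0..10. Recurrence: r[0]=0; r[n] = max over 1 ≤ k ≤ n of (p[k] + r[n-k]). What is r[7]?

   n    0    1    2    3    4    5    6    7    8    9   10
r[n]    0    4    8   12   16   20   24   28   32   36   40

28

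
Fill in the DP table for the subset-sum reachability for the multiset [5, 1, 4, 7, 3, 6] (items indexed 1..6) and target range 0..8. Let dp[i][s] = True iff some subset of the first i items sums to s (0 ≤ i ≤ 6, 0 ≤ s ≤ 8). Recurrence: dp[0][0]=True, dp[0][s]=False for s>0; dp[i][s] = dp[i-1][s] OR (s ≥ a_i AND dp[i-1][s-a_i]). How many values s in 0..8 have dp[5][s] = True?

i\s   0   1   2   3   4   5   6   7   8
  0   T   F   F   F   F   F   F   F   F
  1   T   F   F   F   F   T   F   F   F
  2   T   T   F   F   F   T   T   F   F
  3   T   T   F   F   T   T   T   F   F
  4   T   T   F   F   T   T   T   T   T
  5   T   T   F   T   T   T   T   T   T
  6   T   T   F   T   T   T   T   T   T

8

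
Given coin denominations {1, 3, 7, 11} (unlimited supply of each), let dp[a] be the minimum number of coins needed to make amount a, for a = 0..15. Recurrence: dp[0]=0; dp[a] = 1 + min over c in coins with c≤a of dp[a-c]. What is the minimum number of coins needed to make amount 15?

3

 a  0  1  2  3  4  5  6  7  8  9 10 11 12 13 14 15
dp  0  1  2  1  2  3  2  1  2  3  2  1  2  3  2  3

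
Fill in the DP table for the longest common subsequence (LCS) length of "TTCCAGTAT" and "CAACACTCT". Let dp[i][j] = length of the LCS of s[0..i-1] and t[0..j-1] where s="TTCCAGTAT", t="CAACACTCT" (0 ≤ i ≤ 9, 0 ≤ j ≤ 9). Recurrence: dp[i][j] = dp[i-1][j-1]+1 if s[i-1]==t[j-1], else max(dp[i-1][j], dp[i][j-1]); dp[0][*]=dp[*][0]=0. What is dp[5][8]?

   ''  C  A  A  C  A  C  T  C  T
''  0  0  0  0  0  0  0  0  0  0
 T  0  0  0  0  0  0  0  1  1  1
 T  0  0  0  0  0  0  0  1  1  2
 C  0  1  1  1  1  1  1  1  2  2
 C  0  1  1  1  2  2  2  2  2  2
 A  0  1  2  2  2  3  3  3  3  3
 G  0  1  2  2  2  3  3  3  3  3
 T  0  1  2  2  2  3  3  4  4  4
 A  0  1  2  3  3  3  3  4  4  4
 T  0  1  2  3  3  3  3  4  4  5

3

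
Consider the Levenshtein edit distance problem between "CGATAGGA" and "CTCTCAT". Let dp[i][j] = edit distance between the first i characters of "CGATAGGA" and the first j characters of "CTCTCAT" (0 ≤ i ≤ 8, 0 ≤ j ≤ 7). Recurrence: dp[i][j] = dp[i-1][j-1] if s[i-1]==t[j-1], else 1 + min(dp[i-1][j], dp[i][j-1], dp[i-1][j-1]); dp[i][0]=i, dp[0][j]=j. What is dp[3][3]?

   ''  C  T  C  T  C  A  T
''  0  1  2  3  4  5  6  7
 C  1  0  1  2  3  4  5  6
 G  2  1  1  2  3  4  5  6
 A  3  2  2  2  3  4  4  5
 T  4  3  2  3  2  3  4  4
 A  5  4  3  3  3  3  3  4
 G  6  5  4  4  4  4  4  4
 G  7  6  5  5  5  5  5  5
 A  8  7  6  6  6  6  5  6

2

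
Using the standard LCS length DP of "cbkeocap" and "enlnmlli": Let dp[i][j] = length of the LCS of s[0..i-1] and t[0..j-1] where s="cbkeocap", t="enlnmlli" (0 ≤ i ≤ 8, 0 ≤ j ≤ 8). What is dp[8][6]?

1

   ''  e  n  l  n  m  l  l  i
''  0  0  0  0  0  0  0  0  0
 c  0  0  0  0  0  0  0  0  0
 b  0  0  0  0  0  0  0  0  0
 k  0  0  0  0  0  0  0  0  0
 e  0  1  1  1  1  1  1  1  1
 o  0  1  1  1  1  1  1  1  1
 c  0  1  1  1  1  1  1  1  1
 a  0  1  1  1  1  1  1  1  1
 p  0  1  1  1  1  1  1  1  1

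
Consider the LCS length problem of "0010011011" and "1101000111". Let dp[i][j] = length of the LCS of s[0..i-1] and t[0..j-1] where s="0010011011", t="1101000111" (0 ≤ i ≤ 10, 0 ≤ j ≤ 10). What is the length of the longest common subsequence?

7

   ''  1  1  0  1  0  0  0  1  1  1
''  0  0  0  0  0  0  0  0  0  0  0
 0  0  0  0  1  1  1  1  1  1  1  1
 0  0  0  0  1  1  2  2  2  2  2  2
 1  0  1  1  1  2  2  2  2  3  3  3
 0  0  1  1  2  2  3  3  3  3  3  3
 0  0  1  1  2  2  3  4  4  4  4  4
 1  0  1  2  2  3  3  4  4  5  5  5
 1  0  1  2  2  3  3  4  4  5  6  6
 0  0  1  2  3  3  4  4  5  5  6  6
 1  0  1  2  3  4  4  4  5  6  6  7
 1  0  1  2  3  4  4  4  5  6  7  7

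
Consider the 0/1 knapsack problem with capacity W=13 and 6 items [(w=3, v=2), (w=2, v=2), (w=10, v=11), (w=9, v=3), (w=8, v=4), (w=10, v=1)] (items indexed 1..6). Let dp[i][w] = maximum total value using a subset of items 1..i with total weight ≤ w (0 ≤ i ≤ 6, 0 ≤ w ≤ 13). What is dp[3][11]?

11

i\w   0   1   2   3   4   5   6   7   8   9  10  11  12  13
  0   0   0   0   0   0   0   0   0   0   0   0   0   0   0
  1   0   0   0   2   2   2   2   2   2   2   2   2   2   2
  2   0   0   2   2   2   4   4   4   4   4   4   4   4   4
  3   0   0   2   2   2   4   4   4   4   4  11  11  13  13
  4   0   0   2   2   2   4   4   4   4   4  11  11  13  13
  5   0   0   2   2   2   4   4   4   4   4  11  11  13  13
  6   0   0   2   2   2   4   4   4   4   4  11  11  13  13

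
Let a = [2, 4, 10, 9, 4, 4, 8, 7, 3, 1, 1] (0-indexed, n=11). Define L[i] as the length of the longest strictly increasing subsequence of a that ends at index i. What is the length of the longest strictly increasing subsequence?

3

   i    0    1    2    3    4    5    6    7    8    9   10
a[i]    2    4   10    9    4    4    8    7    3    1    1
L[i]    1    2    3    3    2    2    3    3    2    1    1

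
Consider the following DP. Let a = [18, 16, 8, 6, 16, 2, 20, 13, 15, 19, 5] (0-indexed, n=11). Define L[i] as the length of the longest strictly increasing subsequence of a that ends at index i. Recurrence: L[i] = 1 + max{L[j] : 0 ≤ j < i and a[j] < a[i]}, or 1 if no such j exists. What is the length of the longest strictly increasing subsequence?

4

   i    0    1    2    3    4    5    6    7    8    9   10
a[i]   18   16    8    6   16    2   20   13   15   19    5
L[i]    1    1    1    1    2    1    3    2    3    4    2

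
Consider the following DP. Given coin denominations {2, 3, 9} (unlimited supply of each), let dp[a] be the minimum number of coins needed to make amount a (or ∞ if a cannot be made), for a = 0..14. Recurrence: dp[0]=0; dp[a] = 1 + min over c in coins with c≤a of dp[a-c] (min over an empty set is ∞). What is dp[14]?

3

 a  0  1  2  3  4  5  6  7  8  9 10 11 12 13 14
dp  0  -  1  1  2  2  2  3  3  1  4  2  2  3  3
(- denotes ∞ / unreachable)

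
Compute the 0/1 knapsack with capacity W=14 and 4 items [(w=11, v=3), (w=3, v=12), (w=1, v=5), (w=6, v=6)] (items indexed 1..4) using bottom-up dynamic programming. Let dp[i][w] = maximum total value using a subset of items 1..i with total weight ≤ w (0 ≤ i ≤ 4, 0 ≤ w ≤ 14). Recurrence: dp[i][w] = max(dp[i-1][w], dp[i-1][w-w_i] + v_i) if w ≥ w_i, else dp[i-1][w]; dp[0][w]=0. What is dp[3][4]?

17

i\w   0   1   2   3   4   5   6   7   8   9  10  11  12  13  14
  0   0   0   0   0   0   0   0   0   0   0   0   0   0   0   0
  1   0   0   0   0   0   0   0   0   0   0   0   3   3   3   3
  2   0   0   0  12  12  12  12  12  12  12  12  12  12  12  15
  3   0   5   5  12  17  17  17  17  17  17  17  17  17  17  17
  4   0   5   5  12  17  17  17  17  17  18  23  23  23  23  23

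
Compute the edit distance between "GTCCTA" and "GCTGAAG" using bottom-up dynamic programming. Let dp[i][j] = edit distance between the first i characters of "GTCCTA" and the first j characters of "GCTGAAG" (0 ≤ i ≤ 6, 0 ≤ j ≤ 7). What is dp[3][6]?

   ''  G  C  T  G  A  A  G
''  0  1  2  3  4  5  6  7
 G  1  0  1  2  3  4  5  6
 T  2  1  1  1  2  3  4  5
 C  3  2  1  2  2  3  4  5
 C  4  3  2  2  3  3  4  5
 T  5  4  3  2  3  4  4  5
 A  6  5  4  3  3  3  4  5

4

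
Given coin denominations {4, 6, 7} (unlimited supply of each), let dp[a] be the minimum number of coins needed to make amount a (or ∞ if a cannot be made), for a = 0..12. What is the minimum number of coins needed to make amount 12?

 a  0  1  2  3  4  5  6  7  8  9 10 11 12
dp  0  -  -  -  1  -  1  1  2  -  2  2  2
(- denotes ∞ / unreachable)

2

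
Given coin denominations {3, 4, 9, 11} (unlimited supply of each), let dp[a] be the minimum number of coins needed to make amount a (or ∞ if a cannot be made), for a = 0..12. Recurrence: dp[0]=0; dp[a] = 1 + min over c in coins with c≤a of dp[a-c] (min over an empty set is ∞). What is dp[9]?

1

 a  0  1  2  3  4  5  6  7  8  9 10 11 12
dp  0  -  -  1  1  -  2  2  2  1  3  1  2
(- denotes ∞ / unreachable)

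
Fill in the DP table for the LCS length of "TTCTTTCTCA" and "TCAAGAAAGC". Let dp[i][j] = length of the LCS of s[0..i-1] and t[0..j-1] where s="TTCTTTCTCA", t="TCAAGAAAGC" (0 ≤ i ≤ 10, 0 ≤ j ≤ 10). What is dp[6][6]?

2

   ''  T  C  A  A  G  A  A  A  G  C
''  0  0  0  0  0  0  0  0  0  0  0
 T  0  1  1  1  1  1  1  1  1  1  1
 T  0  1  1  1  1  1  1  1  1  1  1
 C  0  1  2  2  2  2  2  2  2  2  2
 T  0  1  2  2  2  2  2  2  2  2  2
 T  0  1  2  2  2  2  2  2  2  2  2
 T  0  1  2  2  2  2  2  2  2  2  2
 C  0  1  2  2  2  2  2  2  2  2  3
 T  0  1  2  2  2  2  2  2  2  2  3
 C  0  1  2  2  2  2  2  2  2  2  3
 A  0  1  2  3  3  3  3  3  3  3  3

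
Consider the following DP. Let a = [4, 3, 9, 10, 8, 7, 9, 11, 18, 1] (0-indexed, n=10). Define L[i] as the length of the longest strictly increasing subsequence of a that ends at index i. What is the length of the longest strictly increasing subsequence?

5

   i    0    1    2    3    4    5    6    7    8    9
a[i]    4    3    9   10    8    7    9   11   18    1
L[i]    1    1    2    3    2    2    3    4    5    1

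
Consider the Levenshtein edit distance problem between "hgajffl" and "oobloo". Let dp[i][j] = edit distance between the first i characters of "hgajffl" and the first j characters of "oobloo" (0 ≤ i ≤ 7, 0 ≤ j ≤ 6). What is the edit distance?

   ''  o  o  b  l  o  o
''  0  1  2  3  4  5  6
 h  1  1  2  3  4  5  6
 g  2  2  2  3  4  5  6
 a  3  3  3  3  4  5  6
 j  4  4  4  4  4  5  6
 f  5  5  5  5  5  5  6
 f  6  6  6  6  6  6  6
 l  7  7  7  7  6  7  7

7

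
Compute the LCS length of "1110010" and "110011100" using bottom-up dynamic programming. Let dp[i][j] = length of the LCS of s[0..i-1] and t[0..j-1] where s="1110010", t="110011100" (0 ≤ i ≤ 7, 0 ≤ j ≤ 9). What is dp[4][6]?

   ''  1  1  0  0  1  1  1  0  0
''  0  0  0  0  0  0  0  0  0  0
 1  0  1  1  1  1  1  1  1  1  1
 1  0  1  2  2  2  2  2  2  2  2
 1  0  1  2  2  2  3  3  3  3  3
 0  0  1  2  3  3  3  3  3  4  4
 0  0  1  2  3  4  4  4  4  4  5
 1  0  1  2  3  4  5  5  5  5  5
 0  0  1  2  3  4  5  5  5  6  6

3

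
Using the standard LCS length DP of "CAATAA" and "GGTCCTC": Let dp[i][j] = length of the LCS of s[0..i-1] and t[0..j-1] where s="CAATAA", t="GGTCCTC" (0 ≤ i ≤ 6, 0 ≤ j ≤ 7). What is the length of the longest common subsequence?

2

   ''  G  G  T  C  C  T  C
''  0  0  0  0  0  0  0  0
 C  0  0  0  0  1  1  1  1
 A  0  0  0  0  1  1  1  1
 A  0  0  0  0  1  1  1  1
 T  0  0  0  1  1  1  2  2
 A  0  0  0  1  1  1  2  2
 A  0  0  0  1  1  1  2  2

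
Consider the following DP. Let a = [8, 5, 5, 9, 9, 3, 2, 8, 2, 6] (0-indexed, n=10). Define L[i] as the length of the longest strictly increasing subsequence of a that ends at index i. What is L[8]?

1

   i    0    1    2    3    4    5    6    7    8    9
a[i]    8    5    5    9    9    3    2    8    2    6
L[i]    1    1    1    2    2    1    1    2    1    2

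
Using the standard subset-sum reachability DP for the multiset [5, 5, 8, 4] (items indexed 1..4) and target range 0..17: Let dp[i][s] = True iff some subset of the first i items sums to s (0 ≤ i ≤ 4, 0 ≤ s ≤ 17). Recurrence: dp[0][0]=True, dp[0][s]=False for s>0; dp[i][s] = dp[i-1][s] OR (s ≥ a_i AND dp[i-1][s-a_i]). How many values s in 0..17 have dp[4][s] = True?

10

i\s   0   1   2   3   4   5   6   7   8   9  10  11  12  13  14  15  16  17
  0   T   F   F   F   F   F   F   F   F   F   F   F   F   F   F   F   F   F
  1   T   F   F   F   F   T   F   F   F   F   F   F   F   F   F   F   F   F
  2   T   F   F   F   F   T   F   F   F   F   T   F   F   F   F   F   F   F
  3   T   F   F   F   F   T   F   F   T   F   T   F   F   T   F   F   F   F
  4   T   F   F   F   T   T   F   F   T   T   T   F   T   T   T   F   F   T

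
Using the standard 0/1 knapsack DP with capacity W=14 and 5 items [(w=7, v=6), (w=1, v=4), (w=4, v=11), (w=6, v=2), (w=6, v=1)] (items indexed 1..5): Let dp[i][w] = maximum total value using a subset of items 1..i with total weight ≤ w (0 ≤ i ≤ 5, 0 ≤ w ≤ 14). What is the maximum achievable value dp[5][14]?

21

i\w   0   1   2   3   4   5   6   7   8   9  10  11  12  13  14
  0   0   0   0   0   0   0   0   0   0   0   0   0   0   0   0
  1   0   0   0   0   0   0   0   6   6   6   6   6   6   6   6
  2   0   4   4   4   4   4   4   6  10  10  10  10  10  10  10
  3   0   4   4   4  11  15  15  15  15  15  15  17  21  21  21
  4   0   4   4   4  11  15  15  15  15  15  15  17  21  21  21
  5   0   4   4   4  11  15  15  15  15  15  15  17  21  21  21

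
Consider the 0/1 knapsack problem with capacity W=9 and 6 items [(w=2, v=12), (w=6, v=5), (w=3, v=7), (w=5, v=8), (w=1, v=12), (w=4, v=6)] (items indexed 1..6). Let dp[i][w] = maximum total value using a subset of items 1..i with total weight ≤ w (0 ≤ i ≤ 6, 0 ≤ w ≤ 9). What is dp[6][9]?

i\w   0   1   2   3   4   5   6   7   8   9
  0   0   0   0   0   0   0   0   0   0   0
  1   0   0  12  12  12  12  12  12  12  12
  2   0   0  12  12  12  12  12  12  17  17
  3   0   0  12  12  12  19  19  19  19  19
  4   0   0  12  12  12  19  19  20  20  20
  5   0  12  12  24  24  24  31  31  32  32
  6   0  12  12  24  24  24  31  31  32  32

32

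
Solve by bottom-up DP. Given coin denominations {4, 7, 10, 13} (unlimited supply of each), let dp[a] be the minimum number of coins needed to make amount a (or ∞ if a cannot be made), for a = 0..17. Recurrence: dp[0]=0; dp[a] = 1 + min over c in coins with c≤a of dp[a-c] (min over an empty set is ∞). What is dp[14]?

 a  0  1  2  3  4  5  6  7  8  9 10 11 12 13 14 15 16 17
dp  0  -  -  -  1  -  -  1  2  -  1  2  3  1  2  3  4  2
(- denotes ∞ / unreachable)

2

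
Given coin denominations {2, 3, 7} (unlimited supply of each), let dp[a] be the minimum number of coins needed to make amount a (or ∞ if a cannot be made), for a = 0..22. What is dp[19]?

 a  0  1  2  3  4  5  6  7  8  9 10 11 12 13 14 15 16 17 18 19 20 21 22
dp  0  -  1  1  2  2  2  1  3  2  2  3  3  3  2  4  3  3  4  4  4  3  5
(- denotes ∞ / unreachable)

4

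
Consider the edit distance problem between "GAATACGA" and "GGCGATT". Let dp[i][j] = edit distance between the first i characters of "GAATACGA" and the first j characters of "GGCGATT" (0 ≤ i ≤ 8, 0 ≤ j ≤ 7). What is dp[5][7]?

   ''  G  G  C  G  A  T  T
''  0  1  2  3  4  5  6  7
 G  1  0  1  2  3  4  5  6
 A  2  1  1  2  3  3  4  5
 A  3  2  2  2  3  3  4  5
 T  4  3  3  3  3  4  3  4
 A  5  4  4  4  4  3  4  4
 C  6  5  5  4  5  4  4  5
 G  7  6  5  5  4  5  5  5
 A  8  7  6  6  5  4  5  6

4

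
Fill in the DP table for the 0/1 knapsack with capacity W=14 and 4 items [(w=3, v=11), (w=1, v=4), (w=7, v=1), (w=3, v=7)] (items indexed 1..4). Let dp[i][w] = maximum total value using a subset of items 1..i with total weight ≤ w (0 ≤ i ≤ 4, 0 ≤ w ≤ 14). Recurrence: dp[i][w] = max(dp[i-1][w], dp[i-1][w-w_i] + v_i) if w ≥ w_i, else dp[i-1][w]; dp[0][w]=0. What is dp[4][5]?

i\w   0   1   2   3   4   5   6   7   8   9  10  11  12  13  14
  0   0   0   0   0   0   0   0   0   0   0   0   0   0   0   0
  1   0   0   0  11  11  11  11  11  11  11  11  11  11  11  11
  2   0   4   4  11  15  15  15  15  15  15  15  15  15  15  15
  3   0   4   4  11  15  15  15  15  15  15  15  16  16  16  16
  4   0   4   4  11  15  15  18  22  22  22  22  22  22  22  23

15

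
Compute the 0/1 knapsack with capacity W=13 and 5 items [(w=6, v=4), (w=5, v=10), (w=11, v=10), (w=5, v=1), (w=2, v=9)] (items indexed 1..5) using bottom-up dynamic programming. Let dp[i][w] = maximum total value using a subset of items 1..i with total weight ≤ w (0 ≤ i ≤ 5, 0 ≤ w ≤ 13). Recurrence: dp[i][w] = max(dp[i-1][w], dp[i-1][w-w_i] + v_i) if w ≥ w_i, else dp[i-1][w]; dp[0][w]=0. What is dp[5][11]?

19

i\w   0   1   2   3   4   5   6   7   8   9  10  11  12  13
  0   0   0   0   0   0   0   0   0   0   0   0   0   0   0
  1   0   0   0   0   0   0   4   4   4   4   4   4   4   4
  2   0   0   0   0   0  10  10  10  10  10  10  14  14  14
  3   0   0   0   0   0  10  10  10  10  10  10  14  14  14
  4   0   0   0   0   0  10  10  10  10  10  11  14  14  14
  5   0   0   9   9   9  10  10  19  19  19  19  19  20  23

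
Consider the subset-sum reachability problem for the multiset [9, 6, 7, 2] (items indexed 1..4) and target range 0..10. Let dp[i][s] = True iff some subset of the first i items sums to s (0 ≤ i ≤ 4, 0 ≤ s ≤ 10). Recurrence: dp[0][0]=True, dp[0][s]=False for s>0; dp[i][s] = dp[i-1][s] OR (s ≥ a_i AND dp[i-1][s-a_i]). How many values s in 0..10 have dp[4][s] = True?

i\s   0   1   2   3   4   5   6   7   8   9  10
  0   T   F   F   F   F   F   F   F   F   F   F
  1   T   F   F   F   F   F   F   F   F   T   F
  2   T   F   F   F   F   F   T   F   F   T   F
  3   T   F   F   F   F   F   T   T   F   T   F
  4   T   F   T   F   F   F   T   T   T   T   F

6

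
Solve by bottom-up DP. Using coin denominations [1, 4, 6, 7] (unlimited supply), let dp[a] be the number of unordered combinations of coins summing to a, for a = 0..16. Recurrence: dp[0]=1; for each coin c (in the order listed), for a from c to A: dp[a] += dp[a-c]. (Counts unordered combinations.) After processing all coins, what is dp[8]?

5

after  coin     0     1     2     3     4     5     6     7     8     9    10    11    12    13    14    15    16
          1     1     1     1     1     1     1     1     1     1     1     1     1     1     1     1     1     1
          4     1     1     1     1     2     2     2     2     3     3     3     3     4     4     4     4     5
          6     1     1     1     1     2     2     3     3     4     4     5     5     7     7     8     8    10
          7     1     1     1     1     2     2     3     4     5     5     6     7     9    10    12    13    15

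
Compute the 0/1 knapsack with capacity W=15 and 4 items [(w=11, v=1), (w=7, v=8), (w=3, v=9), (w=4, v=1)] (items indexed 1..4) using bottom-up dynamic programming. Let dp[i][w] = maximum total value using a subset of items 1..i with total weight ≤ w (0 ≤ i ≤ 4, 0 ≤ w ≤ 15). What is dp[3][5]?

i\w   0   1   2   3   4   5   6   7   8   9  10  11  12  13  14  15
  0   0   0   0   0   0   0   0   0   0   0   0   0   0   0   0   0
  1   0   0   0   0   0   0   0   0   0   0   0   1   1   1   1   1
  2   0   0   0   0   0   0   0   8   8   8   8   8   8   8   8   8
  3   0   0   0   9   9   9   9   9   9   9  17  17  17  17  17  17
  4   0   0   0   9   9   9   9  10  10  10  17  17  17  17  18  18

9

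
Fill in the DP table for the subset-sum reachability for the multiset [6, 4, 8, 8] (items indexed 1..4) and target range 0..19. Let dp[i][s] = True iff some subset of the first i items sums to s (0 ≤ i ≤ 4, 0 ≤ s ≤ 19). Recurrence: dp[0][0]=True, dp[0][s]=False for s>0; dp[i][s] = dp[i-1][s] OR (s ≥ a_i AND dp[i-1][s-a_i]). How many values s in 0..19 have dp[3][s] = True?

i\s   0   1   2   3   4   5   6   7   8   9  10  11  12  13  14  15  16  17  18  19
  0   T   F   F   F   F   F   F   F   F   F   F   F   F   F   F   F   F   F   F   F
  1   T   F   F   F   F   F   T   F   F   F   F   F   F   F   F   F   F   F   F   F
  2   T   F   F   F   T   F   T   F   F   F   T   F   F   F   F   F   F   F   F   F
  3   T   F   F   F   T   F   T   F   T   F   T   F   T   F   T   F   F   F   T   F
  4   T   F   F   F   T   F   T   F   T   F   T   F   T   F   T   F   T   F   T   F

8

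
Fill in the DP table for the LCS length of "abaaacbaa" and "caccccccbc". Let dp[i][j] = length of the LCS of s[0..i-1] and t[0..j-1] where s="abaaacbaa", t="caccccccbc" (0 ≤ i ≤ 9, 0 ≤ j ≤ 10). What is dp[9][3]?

2

   ''  c  a  c  c  c  c  c  c  b  c
''  0  0  0  0  0  0  0  0  0  0  0
 a  0  0  1  1  1  1  1  1  1  1  1
 b  0  0  1  1  1  1  1  1  1  2  2
 a  0  0  1  1  1  1  1  1  1  2  2
 a  0  0  1  1  1  1  1  1  1  2  2
 a  0  0  1  1  1  1  1  1  1  2  2
 c  0  1  1  2  2  2  2  2  2  2  3
 b  0  1  1  2  2  2  2  2  2  3  3
 a  0  1  2  2  2  2  2  2  2  3  3
 a  0  1  2  2  2  2  2  2  2  3  3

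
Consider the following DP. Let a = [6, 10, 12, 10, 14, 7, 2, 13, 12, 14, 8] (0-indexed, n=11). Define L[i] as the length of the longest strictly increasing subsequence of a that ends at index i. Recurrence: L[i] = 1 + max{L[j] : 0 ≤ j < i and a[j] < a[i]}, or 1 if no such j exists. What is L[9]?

   i    0    1    2    3    4    5    6    7    8    9   10
a[i]    6   10   12   10   14    7    2   13   12   14    8
L[i]    1    2    3    2    4    2    1    4    3    5    3

5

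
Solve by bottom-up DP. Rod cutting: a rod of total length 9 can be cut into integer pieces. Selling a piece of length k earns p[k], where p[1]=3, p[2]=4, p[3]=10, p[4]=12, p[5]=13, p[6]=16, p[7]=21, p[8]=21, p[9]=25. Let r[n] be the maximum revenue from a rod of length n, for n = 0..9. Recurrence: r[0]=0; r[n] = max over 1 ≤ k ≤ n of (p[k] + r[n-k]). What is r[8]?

26

   n    0    1    2    3    4    5    6    7    8    9
r[n]    0    3    6   10   13   16   20   23   26   30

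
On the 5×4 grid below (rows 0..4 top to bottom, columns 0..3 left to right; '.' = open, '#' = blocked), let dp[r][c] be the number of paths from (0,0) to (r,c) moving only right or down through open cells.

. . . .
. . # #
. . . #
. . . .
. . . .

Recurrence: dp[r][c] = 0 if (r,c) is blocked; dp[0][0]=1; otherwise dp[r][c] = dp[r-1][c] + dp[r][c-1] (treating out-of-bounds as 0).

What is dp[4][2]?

r\c   0   1   2   3
  0   1   1   1   1
  1   1   2   0   0
  2   1   3   3   0
  3   1   4   7   7
  4   1   5  12  19

12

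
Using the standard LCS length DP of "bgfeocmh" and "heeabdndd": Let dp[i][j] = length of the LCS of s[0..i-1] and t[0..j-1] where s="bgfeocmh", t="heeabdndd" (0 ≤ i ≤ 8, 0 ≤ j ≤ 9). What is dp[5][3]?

   ''  h  e  e  a  b  d  n  d  d
''  0  0  0  0  0  0  0  0  0  0
 b  0  0  0  0  0  1  1  1  1  1
 g  0  0  0  0  0  1  1  1  1  1
 f  0  0  0  0  0  1  1  1  1  1
 e  0  0  1  1  1  1  1  1  1  1
 o  0  0  1  1  1  1  1  1  1  1
 c  0  0  1  1  1  1  1  1  1  1
 m  0  0  1  1  1  1  1  1  1  1
 h  0  1  1  1  1  1  1  1  1  1

1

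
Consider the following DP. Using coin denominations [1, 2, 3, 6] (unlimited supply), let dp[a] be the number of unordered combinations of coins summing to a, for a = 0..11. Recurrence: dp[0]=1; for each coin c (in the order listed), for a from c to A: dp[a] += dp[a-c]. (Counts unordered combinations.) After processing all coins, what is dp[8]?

after  coin     0     1     2     3     4     5     6     7     8     9    10    11
          1     1     1     1     1     1     1     1     1     1     1     1     1
          2     1     1     2     2     3     3     4     4     5     5     6     6
          3     1     1     2     3     4     5     7     8    10    12    14    16
          6     1     1     2     3     4     5     8     9    12    15    18    21

12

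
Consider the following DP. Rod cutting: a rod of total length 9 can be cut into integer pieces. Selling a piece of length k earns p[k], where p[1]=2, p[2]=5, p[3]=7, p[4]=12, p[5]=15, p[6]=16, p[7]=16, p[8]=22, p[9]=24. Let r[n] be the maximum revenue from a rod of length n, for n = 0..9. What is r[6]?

   n    0    1    2    3    4    5    6    7    8    9
r[n]    0    2    5    7   12   15   17   20   24   27

17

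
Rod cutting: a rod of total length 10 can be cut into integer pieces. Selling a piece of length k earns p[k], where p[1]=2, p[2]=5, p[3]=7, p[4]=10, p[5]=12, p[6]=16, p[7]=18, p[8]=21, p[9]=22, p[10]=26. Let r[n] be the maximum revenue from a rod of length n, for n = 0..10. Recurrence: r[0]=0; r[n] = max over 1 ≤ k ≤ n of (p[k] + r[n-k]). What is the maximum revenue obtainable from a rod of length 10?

   n    0    1    2    3    4    5    6    7    8    9   10
r[n]    0    2    5    7   10   12   16   18   21   23   26

26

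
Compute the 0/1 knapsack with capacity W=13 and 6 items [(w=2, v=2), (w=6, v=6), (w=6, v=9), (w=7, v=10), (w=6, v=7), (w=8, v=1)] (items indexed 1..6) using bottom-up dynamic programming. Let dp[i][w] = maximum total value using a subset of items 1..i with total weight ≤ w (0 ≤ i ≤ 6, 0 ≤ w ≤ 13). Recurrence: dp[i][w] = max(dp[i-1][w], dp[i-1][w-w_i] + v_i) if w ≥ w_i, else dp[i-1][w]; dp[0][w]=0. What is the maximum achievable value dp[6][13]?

19

i\w   0   1   2   3   4   5   6   7   8   9  10  11  12  13
  0   0   0   0   0   0   0   0   0   0   0   0   0   0   0
  1   0   0   2   2   2   2   2   2   2   2   2   2   2   2
  2   0   0   2   2   2   2   6   6   8   8   8   8   8   8
  3   0   0   2   2   2   2   9   9  11  11  11  11  15  15
  4   0   0   2   2   2   2   9  10  11  12  12  12  15  19
  5   0   0   2   2   2   2   9  10  11  12  12  12  16  19
  6   0   0   2   2   2   2   9  10  11  12  12  12  16  19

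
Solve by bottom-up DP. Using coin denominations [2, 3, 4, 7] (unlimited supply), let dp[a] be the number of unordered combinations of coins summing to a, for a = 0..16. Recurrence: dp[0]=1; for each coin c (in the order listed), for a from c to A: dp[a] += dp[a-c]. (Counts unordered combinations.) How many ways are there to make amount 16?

14

after  coin     0     1     2     3     4     5     6     7     8     9    10    11    12    13    14    15    16
          2     1     0     1     0     1     0     1     0     1     0     1     0     1     0     1     0     1
          3     1     0     1     1     1     1     2     1     2     2     2     2     3     2     3     3     3
          4     1     0     1     1     2     1     3     2     4     3     5     4     7     5     8     7    10
          7     1     0     1     1     2     1     3     3     4     4     6     6     8     8    11    11    14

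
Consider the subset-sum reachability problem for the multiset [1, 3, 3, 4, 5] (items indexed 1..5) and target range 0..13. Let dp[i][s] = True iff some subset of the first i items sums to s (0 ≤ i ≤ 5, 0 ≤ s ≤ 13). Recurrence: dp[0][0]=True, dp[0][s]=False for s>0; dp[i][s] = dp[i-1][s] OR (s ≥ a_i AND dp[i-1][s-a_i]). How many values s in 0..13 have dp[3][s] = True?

i\s   0   1   2   3   4   5   6   7   8   9  10  11  12  13
  0   T   F   F   F   F   F   F   F   F   F   F   F   F   F
  1   T   T   F   F   F   F   F   F   F   F   F   F   F   F
  2   T   T   F   T   T   F   F   F   F   F   F   F   F   F
  3   T   T   F   T   T   F   T   T   F   F   F   F   F   F
  4   T   T   F   T   T   T   T   T   T   F   T   T   F   F
  5   T   T   F   T   T   T   T   T   T   T   T   T   T   T

6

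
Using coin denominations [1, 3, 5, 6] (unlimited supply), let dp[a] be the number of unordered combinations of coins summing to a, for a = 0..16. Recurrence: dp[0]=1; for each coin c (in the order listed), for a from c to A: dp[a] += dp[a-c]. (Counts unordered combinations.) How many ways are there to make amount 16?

23

after  coin     0     1     2     3     4     5     6     7     8     9    10    11    12    13    14    15    16
          1     1     1     1     1     1     1     1     1     1     1     1     1     1     1     1     1     1
          3     1     1     1     2     2     2     3     3     3     4     4     4     5     5     5     6     6
          5     1     1     1     2     2     3     4     4     5     6     7     8     9    10    11    13    14
          6     1     1     1     2     2     3     5     5     6     8     9    11    14    15    17    21    23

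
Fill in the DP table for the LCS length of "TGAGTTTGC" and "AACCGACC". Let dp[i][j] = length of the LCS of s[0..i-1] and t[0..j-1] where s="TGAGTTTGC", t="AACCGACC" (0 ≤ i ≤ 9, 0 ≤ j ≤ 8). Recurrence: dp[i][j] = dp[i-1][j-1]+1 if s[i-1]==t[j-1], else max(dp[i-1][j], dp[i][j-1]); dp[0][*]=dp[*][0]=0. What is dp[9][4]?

   ''  A  A  C  C  G  A  C  C
''  0  0  0  0  0  0  0  0  0
 T  0  0  0  0  0  0  0  0  0
 G  0  0  0  0  0  1  1  1  1
 A  0  1  1  1  1  1  2  2  2
 G  0  1  1  1  1  2  2  2  2
 T  0  1  1  1  1  2  2  2  2
 T  0  1  1  1  1  2  2  2  2
 T  0  1  1  1  1  2  2  2  2
 G  0  1  1  1  1  2  2  2  2
 C  0  1  1  2  2  2  2  3  3

2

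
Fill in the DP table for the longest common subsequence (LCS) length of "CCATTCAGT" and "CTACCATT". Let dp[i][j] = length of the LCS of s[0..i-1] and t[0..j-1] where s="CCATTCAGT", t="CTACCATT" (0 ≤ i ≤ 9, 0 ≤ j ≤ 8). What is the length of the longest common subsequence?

   ''  C  T  A  C  C  A  T  T
''  0  0  0  0  0  0  0  0  0
 C  0  1  1  1  1  1  1  1  1
 C  0  1  1  1  2  2  2  2  2
 A  0  1  1  2  2  2  3  3  3
 T  0  1  2  2  2  2  3  4  4
 T  0  1  2  2  2  2  3  4  5
 C  0  1  2  2  3  3  3  4  5
 A  0  1  2  3  3  3  4  4  5
 G  0  1  2  3  3  3  4  4  5
 T  0  1  2  3  3  3  4  5  5

5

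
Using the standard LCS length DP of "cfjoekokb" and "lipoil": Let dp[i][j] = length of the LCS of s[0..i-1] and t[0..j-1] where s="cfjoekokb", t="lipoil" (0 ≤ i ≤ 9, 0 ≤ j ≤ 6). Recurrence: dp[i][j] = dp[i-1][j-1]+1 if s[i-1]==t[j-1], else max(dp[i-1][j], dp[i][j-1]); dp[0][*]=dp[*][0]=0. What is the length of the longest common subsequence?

   ''  l  i  p  o  i  l
''  0  0  0  0  0  0  0
 c  0  0  0  0  0  0  0
 f  0  0  0  0  0  0  0
 j  0  0  0  0  0  0  0
 o  0  0  0  0  1  1  1
 e  0  0  0  0  1  1  1
 k  0  0  0  0  1  1  1
 o  0  0  0  0  1  1  1
 k  0  0  0  0  1  1  1
 b  0  0  0  0  1  1  1

1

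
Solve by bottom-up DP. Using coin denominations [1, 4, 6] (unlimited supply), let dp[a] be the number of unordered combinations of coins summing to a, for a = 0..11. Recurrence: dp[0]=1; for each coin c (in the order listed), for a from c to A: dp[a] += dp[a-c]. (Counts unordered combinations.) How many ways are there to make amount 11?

5

after  coin     0     1     2     3     4     5     6     7     8     9    10    11
          1     1     1     1     1     1     1     1     1     1     1     1     1
          4     1     1     1     1     2     2     2     2     3     3     3     3
          6     1     1     1     1     2     2     3     3     4     4     5     5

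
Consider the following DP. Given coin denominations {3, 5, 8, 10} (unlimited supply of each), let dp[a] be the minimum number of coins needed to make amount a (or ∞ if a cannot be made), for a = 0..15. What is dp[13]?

2

 a  0  1  2  3  4  5  6  7  8  9 10 11 12 13 14 15
dp  0  -  -  1  -  1  2  -  1  3  1  2  4  2  3  2
(- denotes ∞ / unreachable)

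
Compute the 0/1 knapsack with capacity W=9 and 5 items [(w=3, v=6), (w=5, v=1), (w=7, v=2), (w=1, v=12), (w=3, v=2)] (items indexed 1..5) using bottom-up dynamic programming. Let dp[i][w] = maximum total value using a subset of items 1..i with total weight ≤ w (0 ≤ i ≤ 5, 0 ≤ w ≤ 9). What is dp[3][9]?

7

i\w   0   1   2   3   4   5   6   7   8   9
  0   0   0   0   0   0   0   0   0   0   0
  1   0   0   0   6   6   6   6   6   6   6
  2   0   0   0   6   6   6   6   6   7   7
  3   0   0   0   6   6   6   6   6   7   7
  4   0  12  12  12  18  18  18  18  18  19
  5   0  12  12  12  18  18  18  20  20  20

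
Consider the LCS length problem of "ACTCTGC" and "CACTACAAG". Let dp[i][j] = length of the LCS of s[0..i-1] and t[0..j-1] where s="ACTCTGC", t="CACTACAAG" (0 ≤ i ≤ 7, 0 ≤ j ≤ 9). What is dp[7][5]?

3

   ''  C  A  C  T  A  C  A  A  G
''  0  0  0  0  0  0  0  0  0  0
 A  0  0  1  1  1  1  1  1  1  1
 C  0  1  1  2  2  2  2  2  2  2
 T  0  1  1  2  3  3  3  3  3  3
 C  0  1  1  2  3  3  4  4  4  4
 T  0  1  1  2  3  3  4  4  4  4
 G  0  1  1  2  3  3  4  4  4  5
 C  0  1  1  2  3  3  4  4  4  5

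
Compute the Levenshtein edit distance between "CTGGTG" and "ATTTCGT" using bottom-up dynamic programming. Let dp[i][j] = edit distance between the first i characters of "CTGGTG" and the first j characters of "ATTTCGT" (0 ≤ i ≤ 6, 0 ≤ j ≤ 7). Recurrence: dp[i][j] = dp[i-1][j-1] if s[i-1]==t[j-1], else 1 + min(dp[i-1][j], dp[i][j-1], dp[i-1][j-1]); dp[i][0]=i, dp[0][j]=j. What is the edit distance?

   ''  A  T  T  T  C  G  T
''  0  1  2  3  4  5  6  7
 C  1  1  2  3  4  4  5  6
 T  2  2  1  2  3  4  5  5
 G  3  3  2  2  3  4  4  5
 G  4  4  3  3  3  4  4  5
 T  5  5  4  3  3  4  5  4
 G  6  6  5  4  4  4  4  5

5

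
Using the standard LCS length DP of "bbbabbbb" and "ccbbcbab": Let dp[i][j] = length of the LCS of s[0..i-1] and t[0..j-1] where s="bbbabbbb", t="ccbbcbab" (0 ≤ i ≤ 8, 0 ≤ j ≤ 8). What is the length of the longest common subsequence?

5

   ''  c  c  b  b  c  b  a  b
''  0  0  0  0  0  0  0  0  0
 b  0  0  0  1  1  1  1  1  1
 b  0  0  0  1  2  2  2  2  2
 b  0  0  0  1  2  2  3  3  3
 a  0  0  0  1  2  2  3  4  4
 b  0  0  0  1  2  2  3  4  5
 b  0  0  0  1  2  2  3  4  5
 b  0  0  0  1  2  2  3  4  5
 b  0  0  0  1  2  2  3  4  5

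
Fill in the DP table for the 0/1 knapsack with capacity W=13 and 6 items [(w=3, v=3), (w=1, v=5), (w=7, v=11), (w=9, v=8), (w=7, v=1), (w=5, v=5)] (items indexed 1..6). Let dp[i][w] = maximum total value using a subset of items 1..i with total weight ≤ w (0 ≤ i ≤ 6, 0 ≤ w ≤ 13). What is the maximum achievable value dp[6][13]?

21

i\w   0   1   2   3   4   5   6   7   8   9  10  11  12  13
  0   0   0   0   0   0   0   0   0   0   0   0   0   0   0
  1   0   0   0   3   3   3   3   3   3   3   3   3   3   3
  2   0   5   5   5   8   8   8   8   8   8   8   8   8   8
  3   0   5   5   5   8   8   8  11  16  16  16  19  19  19
  4   0   5   5   5   8   8   8  11  16  16  16  19  19  19
  5   0   5   5   5   8   8   8  11  16  16  16  19  19  19
  6   0   5   5   5   8   8  10  11  16  16  16  19  19  21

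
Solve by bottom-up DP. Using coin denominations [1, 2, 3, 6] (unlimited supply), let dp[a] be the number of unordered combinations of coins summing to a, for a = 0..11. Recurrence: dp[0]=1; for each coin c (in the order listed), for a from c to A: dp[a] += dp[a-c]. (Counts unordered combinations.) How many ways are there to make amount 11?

21

after  coin     0     1     2     3     4     5     6     7     8     9    10    11
          1     1     1     1     1     1     1     1     1     1     1     1     1
          2     1     1     2     2     3     3     4     4     5     5     6     6
          3     1     1     2     3     4     5     7     8    10    12    14    16
          6     1     1     2     3     4     5     8     9    12    15    18    21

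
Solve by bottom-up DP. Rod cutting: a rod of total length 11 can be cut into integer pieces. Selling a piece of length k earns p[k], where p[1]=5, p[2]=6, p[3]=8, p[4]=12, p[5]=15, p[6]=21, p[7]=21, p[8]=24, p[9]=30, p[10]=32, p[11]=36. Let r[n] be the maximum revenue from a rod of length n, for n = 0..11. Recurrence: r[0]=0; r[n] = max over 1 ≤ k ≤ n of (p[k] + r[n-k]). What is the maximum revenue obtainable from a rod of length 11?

   n    0    1    2    3    4    5    6    7    8    9   10   11
r[n]    0    5   10   15   20   25   30   35   40   45   50   55

55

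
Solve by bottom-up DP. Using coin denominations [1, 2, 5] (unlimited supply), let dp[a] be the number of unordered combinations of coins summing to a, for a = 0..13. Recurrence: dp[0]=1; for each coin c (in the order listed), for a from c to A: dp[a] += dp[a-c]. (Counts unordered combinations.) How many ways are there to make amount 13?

after  coin     0     1     2     3     4     5     6     7     8     9    10    11    12    13
          1     1     1     1     1     1     1     1     1     1     1     1     1     1     1
          2     1     1     2     2     3     3     4     4     5     5     6     6     7     7
          5     1     1     2     2     3     4     5     6     7     8    10    11    13    14

14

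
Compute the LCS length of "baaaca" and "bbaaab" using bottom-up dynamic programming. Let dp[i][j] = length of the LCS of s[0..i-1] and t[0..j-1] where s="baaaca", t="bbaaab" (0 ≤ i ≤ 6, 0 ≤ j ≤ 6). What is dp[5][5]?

4

   ''  b  b  a  a  a  b
''  0  0  0  0  0  0  0
 b  0  1  1  1  1  1  1
 a  0  1  1  2  2  2  2
 a  0  1  1  2  3  3  3
 a  0  1  1  2  3  4  4
 c  0  1  1  2  3  4  4
 a  0  1  1  2  3  4  4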